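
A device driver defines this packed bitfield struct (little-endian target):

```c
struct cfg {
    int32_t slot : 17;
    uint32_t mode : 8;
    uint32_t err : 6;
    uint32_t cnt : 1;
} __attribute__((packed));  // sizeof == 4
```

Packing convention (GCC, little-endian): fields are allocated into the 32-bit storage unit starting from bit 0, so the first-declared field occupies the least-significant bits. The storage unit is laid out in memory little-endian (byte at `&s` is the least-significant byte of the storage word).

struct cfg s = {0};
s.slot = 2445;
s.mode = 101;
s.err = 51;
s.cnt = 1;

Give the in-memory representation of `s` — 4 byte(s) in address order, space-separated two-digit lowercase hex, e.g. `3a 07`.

[0+:17] slot=2445 & 0x1ffff = 0x98d; word=0x0000098d
[17+:8] mode=101 & 0xff = 0x65; word=0x00ca098d
[25+:6] err=51 & 0x3f = 0x33; word=0x66ca098d
[31+:1] cnt=1 & 0x1 = 0x1; word=0xe6ca098d
word = 0xe6ca098d → little-endian bytes:
  [0]=0x8d  [1]=0x09  [2]=0xca  [3]=0xe6

8d 09 ca e6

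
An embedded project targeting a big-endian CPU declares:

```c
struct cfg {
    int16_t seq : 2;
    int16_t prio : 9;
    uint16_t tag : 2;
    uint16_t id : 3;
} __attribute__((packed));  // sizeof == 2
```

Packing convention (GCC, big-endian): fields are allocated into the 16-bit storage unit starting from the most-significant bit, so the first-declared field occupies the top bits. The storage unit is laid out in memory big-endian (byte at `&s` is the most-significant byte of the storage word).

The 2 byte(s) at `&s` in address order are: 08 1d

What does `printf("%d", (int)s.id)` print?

[0]=0x08 [1]=0x1d (big-endian) → word 0x081d
seq [14+:2] = (word>>14) & 0x3 = 0
prio [5+:9] = (word>>5) & 0x1ff = 64
tag [3+:2] = (word>>3) & 0x3 = 3
id [0+:3] = (word>>0) & 0x7 = 5  ←

5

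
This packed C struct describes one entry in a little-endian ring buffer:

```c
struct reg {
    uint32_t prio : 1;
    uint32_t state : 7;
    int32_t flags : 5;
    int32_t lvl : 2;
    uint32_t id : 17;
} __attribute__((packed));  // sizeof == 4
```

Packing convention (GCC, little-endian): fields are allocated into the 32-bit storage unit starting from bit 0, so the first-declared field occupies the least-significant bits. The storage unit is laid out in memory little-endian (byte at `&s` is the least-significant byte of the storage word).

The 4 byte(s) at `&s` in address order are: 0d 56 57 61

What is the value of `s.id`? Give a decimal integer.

49838

[0]=0x0d [1]=0x56 [2]=0x57 [3]=0x61 (little-endian) → word 0x6157560d
prio [0+:1] = (word>>0) & 0x1 = 1
state [1+:7] = (word>>1) & 0x7f = 6
flags [8+:5] = (word>>8) & 0x1f = 22
lvl [13+:2] = (word>>13) & 0x3 = 2
id [15+:17] = (word>>15) & 0x1ffff = 49838  ←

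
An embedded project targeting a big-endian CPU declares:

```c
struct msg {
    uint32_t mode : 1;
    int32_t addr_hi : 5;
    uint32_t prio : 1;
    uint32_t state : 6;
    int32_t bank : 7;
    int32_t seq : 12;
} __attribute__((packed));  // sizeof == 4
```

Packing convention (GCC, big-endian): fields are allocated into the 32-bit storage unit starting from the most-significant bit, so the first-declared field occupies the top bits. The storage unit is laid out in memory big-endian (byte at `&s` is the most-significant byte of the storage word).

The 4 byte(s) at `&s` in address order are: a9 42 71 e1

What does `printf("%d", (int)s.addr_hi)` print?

10

[0]=0xa9 [1]=0x42 [2]=0x71 [3]=0xe1 (big-endian) → word 0xa94271e1
mode:1 @ bit 31 → (0xa94271e1>>31)&0x1 = 0x1
addr_hi:5 @ bit 26 → (0xa94271e1>>26)&0x1f = 0xa  ←
prio:1 @ bit 25 → (0xa94271e1>>25)&0x1 = 0x0
state:6 @ bit 19 → (0xa94271e1>>19)&0x3f = 0x28
bank:7 @ bit 12 → (0xa94271e1>>12)&0x7f = 0x27
seq:12 @ bit 0 → (0xa94271e1>>0)&0xfff = 0x1e1
addr_hi signed 5b, MSB=0: value = 10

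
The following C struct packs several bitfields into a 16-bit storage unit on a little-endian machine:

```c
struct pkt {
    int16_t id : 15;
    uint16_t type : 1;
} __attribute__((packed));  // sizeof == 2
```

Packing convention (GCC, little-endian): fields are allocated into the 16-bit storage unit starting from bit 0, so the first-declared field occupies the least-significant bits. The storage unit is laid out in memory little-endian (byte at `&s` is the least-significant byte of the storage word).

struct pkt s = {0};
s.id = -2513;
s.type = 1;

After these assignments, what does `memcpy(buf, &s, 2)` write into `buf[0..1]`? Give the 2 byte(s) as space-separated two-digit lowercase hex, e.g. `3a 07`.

2f f6

id (15b) val=-2513 bits=0x762f at bit 0: 0x762f
type (1b) val=1 bits=0x1 at bit 15: 0xf62f
word = 0xf62f → little-endian bytes:
  [0]=0x2f  [1]=0xf6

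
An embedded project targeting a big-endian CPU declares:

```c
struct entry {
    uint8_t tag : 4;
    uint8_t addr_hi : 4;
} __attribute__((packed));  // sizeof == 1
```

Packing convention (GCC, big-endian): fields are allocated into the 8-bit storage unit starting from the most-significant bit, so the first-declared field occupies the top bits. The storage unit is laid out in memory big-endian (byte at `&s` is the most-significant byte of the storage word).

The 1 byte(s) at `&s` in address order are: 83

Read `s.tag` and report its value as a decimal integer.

[0]=0x83 (big-endian) → word 0x83
tag:4 @ bit 4 → (0x83>>4)&0xf = 0x8  ←
addr_hi:4 @ bit 0 → (0x83>>0)&0xf = 0x3

8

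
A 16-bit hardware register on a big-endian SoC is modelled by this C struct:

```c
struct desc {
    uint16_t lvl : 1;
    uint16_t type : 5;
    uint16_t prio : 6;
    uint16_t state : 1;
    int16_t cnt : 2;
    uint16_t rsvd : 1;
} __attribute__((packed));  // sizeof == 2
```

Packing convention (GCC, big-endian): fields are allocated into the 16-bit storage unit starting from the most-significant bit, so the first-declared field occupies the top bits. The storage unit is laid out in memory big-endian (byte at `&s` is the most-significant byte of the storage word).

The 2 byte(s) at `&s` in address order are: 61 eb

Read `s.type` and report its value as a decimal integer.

[0]=0x61 [1]=0xeb (big-endian) → word 0x61eb
lvl:1 @ bit 15 → (0x61eb>>15)&0x1 = 0x0
type:5 @ bit 10 → (0x61eb>>10)&0x1f = 0x18  ←
prio:6 @ bit 4 → (0x61eb>>4)&0x3f = 0x1e
state:1 @ bit 3 → (0x61eb>>3)&0x1 = 0x1
cnt:2 @ bit 1 → (0x61eb>>1)&0x3 = 0x1
rsvd:1 @ bit 0 → (0x61eb>>0)&0x1 = 0x1

24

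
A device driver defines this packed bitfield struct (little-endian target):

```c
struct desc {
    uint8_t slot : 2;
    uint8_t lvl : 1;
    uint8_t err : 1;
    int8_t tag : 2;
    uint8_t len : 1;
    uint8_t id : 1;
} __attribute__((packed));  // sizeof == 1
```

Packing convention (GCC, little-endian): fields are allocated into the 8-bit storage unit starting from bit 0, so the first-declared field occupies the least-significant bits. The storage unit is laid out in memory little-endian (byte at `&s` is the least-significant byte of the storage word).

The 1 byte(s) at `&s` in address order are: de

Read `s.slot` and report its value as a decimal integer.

2

[0]=0xde (little-endian) → word 0xde
slot [0+:2] = (word>>0) & 0x3 = 2  ←
lvl [2+:1] = (word>>2) & 0x1 = 1
err [3+:1] = (word>>3) & 0x1 = 1
tag [4+:2] = (word>>4) & 0x3 = 1
len [6+:1] = (word>>6) & 0x1 = 1
id [7+:1] = (word>>7) & 0x1 = 1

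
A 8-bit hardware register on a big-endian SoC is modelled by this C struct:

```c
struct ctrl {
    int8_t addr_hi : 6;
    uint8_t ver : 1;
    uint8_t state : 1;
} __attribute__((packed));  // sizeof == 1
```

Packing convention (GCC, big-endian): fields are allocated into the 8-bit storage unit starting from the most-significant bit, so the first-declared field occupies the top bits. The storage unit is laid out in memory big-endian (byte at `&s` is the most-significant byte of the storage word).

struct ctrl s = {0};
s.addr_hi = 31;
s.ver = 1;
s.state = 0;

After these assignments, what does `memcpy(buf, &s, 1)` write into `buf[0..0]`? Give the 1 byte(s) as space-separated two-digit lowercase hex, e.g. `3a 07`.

[2+:6] addr_hi=31 & 0x3f = 0x1f; word=0x7c
[1+:1] ver=1 & 0x1 = 0x1; word=0x7e
[0+:1] state=0 & 0x1 = 0x0; word=0x7e
word = 0x7e → big-endian bytes:
  [0]=0x7e

7e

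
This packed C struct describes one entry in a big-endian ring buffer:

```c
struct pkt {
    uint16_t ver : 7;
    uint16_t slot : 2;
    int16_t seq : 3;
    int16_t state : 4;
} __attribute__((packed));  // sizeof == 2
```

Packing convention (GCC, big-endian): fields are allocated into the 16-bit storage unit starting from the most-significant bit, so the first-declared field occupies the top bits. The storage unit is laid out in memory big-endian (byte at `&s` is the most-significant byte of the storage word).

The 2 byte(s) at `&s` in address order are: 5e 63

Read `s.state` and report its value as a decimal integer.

[0]=0x5e [1]=0x63 (big-endian) → word 0x5e63
ver [9+:7] = (word>>9) & 0x7f = 47
slot [7+:2] = (word>>7) & 0x3 = 0
seq [4+:3] = (word>>4) & 0x7 = 6
state [0+:4] = (word>>0) & 0xf = 3  ←
state signed 4b, MSB=0: value = 3

3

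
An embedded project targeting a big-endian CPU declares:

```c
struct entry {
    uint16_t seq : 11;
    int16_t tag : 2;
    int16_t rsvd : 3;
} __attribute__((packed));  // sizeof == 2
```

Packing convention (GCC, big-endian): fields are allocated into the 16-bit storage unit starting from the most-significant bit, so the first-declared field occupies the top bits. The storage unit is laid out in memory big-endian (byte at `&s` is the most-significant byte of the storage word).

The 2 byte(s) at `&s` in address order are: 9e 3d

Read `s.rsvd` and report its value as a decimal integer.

-3

[0]=0x9e [1]=0x3d (big-endian) → word 0x9e3d
seq [5+:11] = (word>>5) & 0x7ff = 1265
tag [3+:2] = (word>>3) & 0x3 = 3
rsvd [0+:3] = (word>>0) & 0x7 = 5  ←
rsvd signed 3b, MSB=1: 5 - 8 = -3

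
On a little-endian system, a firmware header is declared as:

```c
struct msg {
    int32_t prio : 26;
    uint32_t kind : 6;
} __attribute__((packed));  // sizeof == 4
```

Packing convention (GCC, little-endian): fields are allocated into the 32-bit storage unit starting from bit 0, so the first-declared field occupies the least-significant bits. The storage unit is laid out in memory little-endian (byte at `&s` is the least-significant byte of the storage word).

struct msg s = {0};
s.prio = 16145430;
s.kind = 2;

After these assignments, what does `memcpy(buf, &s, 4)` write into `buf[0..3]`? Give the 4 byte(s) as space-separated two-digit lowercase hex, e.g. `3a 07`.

16 5c f6 08

prio (26b) val=16145430 bits=0xf65c16 at bit 0: 0x00f65c16
kind (6b) val=2 bits=0x2 at bit 26: 0x08f65c16
word = 0x08f65c16 → little-endian bytes:
  [0]=0x16  [1]=0x5c  [2]=0xf6  [3]=0x08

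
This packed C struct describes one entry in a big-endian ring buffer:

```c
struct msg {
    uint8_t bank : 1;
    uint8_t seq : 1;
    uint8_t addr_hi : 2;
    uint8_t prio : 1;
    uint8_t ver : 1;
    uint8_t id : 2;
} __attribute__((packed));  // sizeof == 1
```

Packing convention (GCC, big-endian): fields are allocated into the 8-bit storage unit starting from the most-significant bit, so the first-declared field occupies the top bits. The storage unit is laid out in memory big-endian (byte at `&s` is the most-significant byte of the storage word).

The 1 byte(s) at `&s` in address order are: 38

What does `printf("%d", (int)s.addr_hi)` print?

3

[0]=0x38 (big-endian) → word 0x38
bank [7+:1] = (word>>7) & 0x1 = 0
seq [6+:1] = (word>>6) & 0x1 = 0
addr_hi [4+:2] = (word>>4) & 0x3 = 3  ←
prio [3+:1] = (word>>3) & 0x1 = 1
ver [2+:1] = (word>>2) & 0x1 = 0
id [0+:2] = (word>>0) & 0x3 = 0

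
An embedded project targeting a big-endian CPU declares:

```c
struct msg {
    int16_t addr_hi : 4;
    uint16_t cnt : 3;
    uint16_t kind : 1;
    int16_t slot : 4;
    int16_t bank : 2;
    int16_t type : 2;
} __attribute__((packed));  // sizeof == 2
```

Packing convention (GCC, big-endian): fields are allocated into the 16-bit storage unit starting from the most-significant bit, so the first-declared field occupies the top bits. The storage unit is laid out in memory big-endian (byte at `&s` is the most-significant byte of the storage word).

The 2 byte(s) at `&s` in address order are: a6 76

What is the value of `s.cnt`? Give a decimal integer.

[0]=0xa6 [1]=0x76 (big-endian) → word 0xa676
addr_hi [12+:4] = (word>>12) & 0xf = 10
cnt [9+:3] = (word>>9) & 0x7 = 3  ←
kind [8+:1] = (word>>8) & 0x1 = 0
slot [4+:4] = (word>>4) & 0xf = 7
bank [2+:2] = (word>>2) & 0x3 = 1
type [0+:2] = (word>>0) & 0x3 = 2

3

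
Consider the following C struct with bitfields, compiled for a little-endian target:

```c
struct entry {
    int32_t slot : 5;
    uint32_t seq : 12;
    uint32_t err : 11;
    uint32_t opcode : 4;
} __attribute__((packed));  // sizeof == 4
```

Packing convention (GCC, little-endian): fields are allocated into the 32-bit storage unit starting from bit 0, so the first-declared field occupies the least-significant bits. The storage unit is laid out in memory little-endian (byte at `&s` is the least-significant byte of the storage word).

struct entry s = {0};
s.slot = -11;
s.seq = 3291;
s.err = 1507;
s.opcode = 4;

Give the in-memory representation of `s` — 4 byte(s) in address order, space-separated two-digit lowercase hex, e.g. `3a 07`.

75 9b c7 4b

[0+:5] slot=-11 & 0x1f = 0x15; word=0x00000015
[5+:12] seq=3291 & 0xfff = 0xcdb; word=0x00019b75
[17+:11] err=1507 & 0x7ff = 0x5e3; word=0x0bc79b75
[28+:4] opcode=4 & 0xf = 0x4; word=0x4bc79b75
word = 0x4bc79b75 → little-endian bytes:
  [0]=0x75  [1]=0x9b  [2]=0xc7  [3]=0x4b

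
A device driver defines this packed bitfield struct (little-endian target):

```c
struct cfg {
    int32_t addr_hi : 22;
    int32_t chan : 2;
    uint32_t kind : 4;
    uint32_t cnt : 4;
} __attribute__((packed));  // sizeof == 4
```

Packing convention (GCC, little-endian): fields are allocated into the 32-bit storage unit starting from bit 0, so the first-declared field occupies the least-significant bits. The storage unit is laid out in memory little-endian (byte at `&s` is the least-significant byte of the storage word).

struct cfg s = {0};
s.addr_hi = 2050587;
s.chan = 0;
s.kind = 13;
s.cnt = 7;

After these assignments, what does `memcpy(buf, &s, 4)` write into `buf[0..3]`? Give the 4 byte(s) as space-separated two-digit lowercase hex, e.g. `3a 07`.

1b 4a 1f 7d

addr_hi:22 = 2050587 → 0x1f4a1b << 0 → word 0x001f4a1b
chan:2 = 0 → 0x0 << 22 → word 0x001f4a1b
kind:4 = 13 → 0xd << 24 → word 0x0d1f4a1b
cnt:4 = 7 → 0x7 << 28 → word 0x7d1f4a1b
word = 0x7d1f4a1b → little-endian bytes:
  [0]=0x1b  [1]=0x4a  [2]=0x1f  [3]=0x7d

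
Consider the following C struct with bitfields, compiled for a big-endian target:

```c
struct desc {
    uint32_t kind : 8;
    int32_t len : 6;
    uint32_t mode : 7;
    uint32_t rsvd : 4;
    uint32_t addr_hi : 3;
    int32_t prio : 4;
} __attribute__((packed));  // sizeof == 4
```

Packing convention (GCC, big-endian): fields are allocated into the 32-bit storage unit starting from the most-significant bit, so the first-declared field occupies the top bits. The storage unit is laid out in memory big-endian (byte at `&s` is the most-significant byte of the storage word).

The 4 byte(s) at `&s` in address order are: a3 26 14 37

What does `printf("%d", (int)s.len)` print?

9

[0]=0xa3 [1]=0x26 [2]=0x14 [3]=0x37 (big-endian) → word 0xa3261437
kind:8 @ bit 24 → (0xa3261437>>24)&0xff = 0xa3
len:6 @ bit 18 → (0xa3261437>>18)&0x3f = 0x9  ←
mode:7 @ bit 11 → (0xa3261437>>11)&0x7f = 0x42
rsvd:4 @ bit 7 → (0xa3261437>>7)&0xf = 0x8
addr_hi:3 @ bit 4 → (0xa3261437>>4)&0x7 = 0x3
prio:4 @ bit 0 → (0xa3261437>>0)&0xf = 0x7
len signed 6b, MSB=0: value = 9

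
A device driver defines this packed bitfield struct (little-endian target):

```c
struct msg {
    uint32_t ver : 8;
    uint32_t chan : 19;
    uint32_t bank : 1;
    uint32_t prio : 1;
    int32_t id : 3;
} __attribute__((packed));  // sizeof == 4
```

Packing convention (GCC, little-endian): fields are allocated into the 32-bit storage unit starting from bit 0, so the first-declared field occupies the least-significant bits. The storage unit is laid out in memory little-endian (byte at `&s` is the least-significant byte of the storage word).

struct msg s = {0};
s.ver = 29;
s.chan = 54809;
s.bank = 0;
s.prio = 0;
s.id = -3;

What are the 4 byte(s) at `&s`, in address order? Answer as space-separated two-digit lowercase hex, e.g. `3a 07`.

1d 19 d6 a0

[0+:8] ver=29 & 0xff = 0x1d; word=0x0000001d
[8+:19] chan=54809 & 0x7ffff = 0xd619; word=0x00d6191d
[27+:1] bank=0 & 0x1 = 0x0; word=0x00d6191d
[28+:1] prio=0 & 0x1 = 0x0; word=0x00d6191d
[29+:3] id=-3 & 0x7 = 0x5; word=0xa0d6191d
word = 0xa0d6191d → little-endian bytes:
  [0]=0x1d  [1]=0x19  [2]=0xd6  [3]=0xa0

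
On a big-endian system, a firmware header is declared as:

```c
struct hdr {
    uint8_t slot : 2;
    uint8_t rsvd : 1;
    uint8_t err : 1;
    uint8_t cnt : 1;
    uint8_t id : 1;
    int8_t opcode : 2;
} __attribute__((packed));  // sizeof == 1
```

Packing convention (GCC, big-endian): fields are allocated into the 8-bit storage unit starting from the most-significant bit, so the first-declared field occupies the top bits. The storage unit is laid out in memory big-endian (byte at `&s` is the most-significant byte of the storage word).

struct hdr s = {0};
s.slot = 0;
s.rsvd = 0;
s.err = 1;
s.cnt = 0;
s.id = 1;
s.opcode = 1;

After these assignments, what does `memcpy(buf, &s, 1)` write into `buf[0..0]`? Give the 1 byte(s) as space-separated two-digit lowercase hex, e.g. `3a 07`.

[6+:2] slot=0 & 0x3 = 0x0; word=0x00
[5+:1] rsvd=0 & 0x1 = 0x0; word=0x00
[4+:1] err=1 & 0x1 = 0x1; word=0x10
[3+:1] cnt=0 & 0x1 = 0x0; word=0x10
[2+:1] id=1 & 0x1 = 0x1; word=0x14
[0+:2] opcode=1 & 0x3 = 0x1; word=0x15
word = 0x15 → big-endian bytes:
  [0]=0x15

15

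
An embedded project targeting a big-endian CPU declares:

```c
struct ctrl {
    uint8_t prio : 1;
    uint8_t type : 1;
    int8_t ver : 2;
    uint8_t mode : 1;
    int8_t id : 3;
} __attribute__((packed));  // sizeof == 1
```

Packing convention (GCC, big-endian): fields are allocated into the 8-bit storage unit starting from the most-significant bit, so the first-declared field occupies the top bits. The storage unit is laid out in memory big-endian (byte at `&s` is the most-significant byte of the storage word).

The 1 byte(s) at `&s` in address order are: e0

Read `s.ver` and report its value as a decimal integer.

-2

[0]=0xe0 (big-endian) → word 0xe0
prio:1 @ bit 7 → (0xe0>>7)&0x1 = 0x1
type:1 @ bit 6 → (0xe0>>6)&0x1 = 0x1
ver:2 @ bit 4 → (0xe0>>4)&0x3 = 0x2  ←
mode:1 @ bit 3 → (0xe0>>3)&0x1 = 0x0
id:3 @ bit 0 → (0xe0>>0)&0x7 = 0x0
ver signed 2b, MSB=1: 2 - 4 = -2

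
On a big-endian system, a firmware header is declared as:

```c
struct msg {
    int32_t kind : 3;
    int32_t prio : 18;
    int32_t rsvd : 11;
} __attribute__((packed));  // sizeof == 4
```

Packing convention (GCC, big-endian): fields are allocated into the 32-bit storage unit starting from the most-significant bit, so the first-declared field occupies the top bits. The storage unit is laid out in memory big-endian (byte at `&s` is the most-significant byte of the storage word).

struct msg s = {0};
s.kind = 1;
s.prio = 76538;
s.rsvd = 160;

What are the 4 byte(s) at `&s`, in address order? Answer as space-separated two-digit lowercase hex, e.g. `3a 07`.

29 57 d0 a0

[29+:3] kind=1 & 0x7 = 0x1; word=0x20000000
[11+:18] prio=76538 & 0x3ffff = 0x12afa; word=0x2957d000
[0+:11] rsvd=160 & 0x7ff = 0xa0; word=0x2957d0a0
word = 0x2957d0a0 → big-endian bytes:
  [0]=0x29  [1]=0x57  [2]=0xd0  [3]=0xa0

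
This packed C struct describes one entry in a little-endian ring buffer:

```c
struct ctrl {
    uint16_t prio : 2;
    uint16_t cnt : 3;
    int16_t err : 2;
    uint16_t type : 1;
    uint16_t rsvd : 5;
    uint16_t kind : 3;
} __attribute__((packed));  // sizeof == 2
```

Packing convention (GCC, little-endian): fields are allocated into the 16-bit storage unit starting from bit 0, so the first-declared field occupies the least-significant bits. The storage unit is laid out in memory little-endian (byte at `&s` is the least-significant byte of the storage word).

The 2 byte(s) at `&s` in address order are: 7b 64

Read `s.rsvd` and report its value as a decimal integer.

[0]=0x7b [1]=0x64 (little-endian) → word 0x647b
prio:2 @ bit 0 → (0x647b>>0)&0x3 = 0x3
cnt:3 @ bit 2 → (0x647b>>2)&0x7 = 0x6
err:2 @ bit 5 → (0x647b>>5)&0x3 = 0x3
type:1 @ bit 7 → (0x647b>>7)&0x1 = 0x0
rsvd:5 @ bit 8 → (0x647b>>8)&0x1f = 0x4  ←
kind:3 @ bit 13 → (0x647b>>13)&0x7 = 0x3

4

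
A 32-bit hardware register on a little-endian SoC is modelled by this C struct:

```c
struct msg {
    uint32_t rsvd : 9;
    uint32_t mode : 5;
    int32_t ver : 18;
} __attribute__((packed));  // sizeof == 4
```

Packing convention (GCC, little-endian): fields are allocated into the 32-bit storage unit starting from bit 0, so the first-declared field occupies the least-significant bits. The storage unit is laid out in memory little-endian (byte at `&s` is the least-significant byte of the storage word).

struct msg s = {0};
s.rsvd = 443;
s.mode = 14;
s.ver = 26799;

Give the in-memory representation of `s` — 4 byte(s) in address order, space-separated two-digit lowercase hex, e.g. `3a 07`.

bb dd 2b 1a

rsvd (9b) val=443 bits=0x1bb at bit 0: 0x000001bb
mode (5b) val=14 bits=0xe at bit 9: 0x00001dbb
ver (18b) val=26799 bits=0x68af at bit 14: 0x1a2bddbb
word = 0x1a2bddbb → little-endian bytes:
  [0]=0xbb  [1]=0xdd  [2]=0x2b  [3]=0x1a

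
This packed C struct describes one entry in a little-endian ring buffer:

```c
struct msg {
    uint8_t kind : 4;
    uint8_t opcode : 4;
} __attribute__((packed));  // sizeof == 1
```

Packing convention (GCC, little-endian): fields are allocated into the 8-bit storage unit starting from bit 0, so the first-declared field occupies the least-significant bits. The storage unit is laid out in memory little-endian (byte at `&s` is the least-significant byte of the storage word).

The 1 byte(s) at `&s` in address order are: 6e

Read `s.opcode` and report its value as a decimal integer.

[0]=0x6e (little-endian) → word 0x6e
kind [0+:4] = (word>>0) & 0xf = 14
opcode [4+:4] = (word>>4) & 0xf = 6  ←

6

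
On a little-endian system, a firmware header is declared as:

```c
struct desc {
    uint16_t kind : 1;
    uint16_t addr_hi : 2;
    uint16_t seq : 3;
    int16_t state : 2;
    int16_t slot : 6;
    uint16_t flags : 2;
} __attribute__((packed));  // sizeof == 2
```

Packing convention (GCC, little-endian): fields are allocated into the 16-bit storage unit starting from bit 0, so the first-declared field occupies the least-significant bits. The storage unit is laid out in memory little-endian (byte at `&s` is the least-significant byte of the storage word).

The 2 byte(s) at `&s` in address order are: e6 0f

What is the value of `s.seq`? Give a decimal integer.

[0]=0xe6 [1]=0x0f (little-endian) → word 0x0fe6
kind:1 @ bit 0 → (0x0fe6>>0)&0x1 = 0x0
addr_hi:2 @ bit 1 → (0x0fe6>>1)&0x3 = 0x3
seq:3 @ bit 3 → (0x0fe6>>3)&0x7 = 0x4  ←
state:2 @ bit 6 → (0x0fe6>>6)&0x3 = 0x3
slot:6 @ bit 8 → (0x0fe6>>8)&0x3f = 0xf
flags:2 @ bit 14 → (0x0fe6>>14)&0x3 = 0x0

4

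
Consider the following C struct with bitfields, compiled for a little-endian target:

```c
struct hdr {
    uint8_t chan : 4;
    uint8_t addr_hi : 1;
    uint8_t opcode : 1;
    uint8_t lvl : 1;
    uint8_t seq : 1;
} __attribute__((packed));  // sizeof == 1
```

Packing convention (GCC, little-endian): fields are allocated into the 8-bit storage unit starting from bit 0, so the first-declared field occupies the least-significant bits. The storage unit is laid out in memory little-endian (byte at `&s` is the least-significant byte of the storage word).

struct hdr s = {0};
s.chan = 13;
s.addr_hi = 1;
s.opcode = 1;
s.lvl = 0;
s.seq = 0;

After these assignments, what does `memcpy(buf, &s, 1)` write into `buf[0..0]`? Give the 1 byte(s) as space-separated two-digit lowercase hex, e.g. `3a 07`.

3d

chan:4 = 13 → 0xd << 0 → word 0x0d
addr_hi:1 = 1 → 0x1 << 4 → word 0x1d
opcode:1 = 1 → 0x1 << 5 → word 0x3d
lvl:1 = 0 → 0x0 << 6 → word 0x3d
seq:1 = 0 → 0x0 << 7 → word 0x3d
word = 0x3d → little-endian bytes:
  [0]=0x3d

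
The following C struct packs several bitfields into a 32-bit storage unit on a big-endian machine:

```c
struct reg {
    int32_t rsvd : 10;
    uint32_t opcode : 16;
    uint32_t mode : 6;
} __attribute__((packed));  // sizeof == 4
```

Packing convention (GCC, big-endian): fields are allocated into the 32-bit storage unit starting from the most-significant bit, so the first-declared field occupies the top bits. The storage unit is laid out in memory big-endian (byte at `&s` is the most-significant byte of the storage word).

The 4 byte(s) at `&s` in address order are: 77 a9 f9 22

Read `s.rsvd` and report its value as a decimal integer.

[0]=0x77 [1]=0xa9 [2]=0xf9 [3]=0x22 (big-endian) → word 0x77a9f922
rsvd:10 @ bit 22 → (0x77a9f922>>22)&0x3ff = 0x1de  ←
opcode:16 @ bit 6 → (0x77a9f922>>6)&0xffff = 0xa7e4
mode:6 @ bit 0 → (0x77a9f922>>0)&0x3f = 0x22
rsvd signed 10b, MSB=0: value = 478

478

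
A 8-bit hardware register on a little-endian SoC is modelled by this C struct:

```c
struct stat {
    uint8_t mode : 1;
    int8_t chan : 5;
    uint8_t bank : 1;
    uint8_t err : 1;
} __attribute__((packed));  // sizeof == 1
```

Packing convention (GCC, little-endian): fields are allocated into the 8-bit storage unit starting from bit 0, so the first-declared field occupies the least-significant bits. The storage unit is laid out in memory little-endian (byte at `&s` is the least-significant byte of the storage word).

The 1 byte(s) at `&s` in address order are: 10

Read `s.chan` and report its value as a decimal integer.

[0]=0x10 (little-endian) → word 0x10
mode:1 @ bit 0 → (0x10>>0)&0x1 = 0x0
chan:5 @ bit 1 → (0x10>>1)&0x1f = 0x8  ←
bank:1 @ bit 6 → (0x10>>6)&0x1 = 0x0
err:1 @ bit 7 → (0x10>>7)&0x1 = 0x0
chan signed 5b, MSB=0: value = 8

8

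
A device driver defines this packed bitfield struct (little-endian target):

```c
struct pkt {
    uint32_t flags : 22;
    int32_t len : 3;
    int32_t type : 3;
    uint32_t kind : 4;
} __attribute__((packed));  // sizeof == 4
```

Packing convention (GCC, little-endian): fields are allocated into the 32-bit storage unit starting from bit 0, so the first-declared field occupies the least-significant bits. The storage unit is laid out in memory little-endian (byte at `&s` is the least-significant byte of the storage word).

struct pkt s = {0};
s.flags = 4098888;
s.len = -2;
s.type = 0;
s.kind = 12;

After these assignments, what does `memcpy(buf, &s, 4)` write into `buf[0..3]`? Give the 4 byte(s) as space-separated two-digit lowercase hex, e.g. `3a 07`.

48 8b be c1

flags (22b) val=4098888 bits=0x3e8b48 at bit 0: 0x003e8b48
len (3b) val=-2 bits=0x6 at bit 22: 0x01be8b48
type (3b) val=0 bits=0x0 at bit 25: 0x01be8b48
kind (4b) val=12 bits=0xc at bit 28: 0xc1be8b48
word = 0xc1be8b48 → little-endian bytes:
  [0]=0x48  [1]=0x8b  [2]=0xbe  [3]=0xc1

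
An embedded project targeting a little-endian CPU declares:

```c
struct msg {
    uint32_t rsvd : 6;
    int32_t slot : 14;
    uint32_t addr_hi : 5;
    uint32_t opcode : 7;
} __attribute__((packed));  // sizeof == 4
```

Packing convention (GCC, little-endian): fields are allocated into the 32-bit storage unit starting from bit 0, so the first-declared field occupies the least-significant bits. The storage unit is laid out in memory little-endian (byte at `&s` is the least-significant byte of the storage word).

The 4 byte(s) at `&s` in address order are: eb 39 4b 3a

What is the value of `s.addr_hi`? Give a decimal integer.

4

[0]=0xeb [1]=0x39 [2]=0x4b [3]=0x3a (little-endian) → word 0x3a4b39eb
rsvd [0+:6] = (word>>0) & 0x3f = 43
slot [6+:14] = (word>>6) & 0x3fff = 11495
addr_hi [20+:5] = (word>>20) & 0x1f = 4  ←
opcode [25+:7] = (word>>25) & 0x7f = 29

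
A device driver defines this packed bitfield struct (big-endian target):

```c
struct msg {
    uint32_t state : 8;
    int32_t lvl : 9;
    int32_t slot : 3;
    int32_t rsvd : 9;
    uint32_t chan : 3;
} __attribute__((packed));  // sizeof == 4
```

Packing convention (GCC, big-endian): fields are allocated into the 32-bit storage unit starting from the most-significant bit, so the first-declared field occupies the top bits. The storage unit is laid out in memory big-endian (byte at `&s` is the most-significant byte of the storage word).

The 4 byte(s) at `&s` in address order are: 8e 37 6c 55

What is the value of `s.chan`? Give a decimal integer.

5

[0]=0x8e [1]=0x37 [2]=0x6c [3]=0x55 (big-endian) → word 0x8e376c55
state [24+:8] = (word>>24) & 0xff = 142
lvl [15+:9] = (word>>15) & 0x1ff = 110
slot [12+:3] = (word>>12) & 0x7 = 6
rsvd [3+:9] = (word>>3) & 0x1ff = 394
chan [0+:3] = (word>>0) & 0x7 = 5  ←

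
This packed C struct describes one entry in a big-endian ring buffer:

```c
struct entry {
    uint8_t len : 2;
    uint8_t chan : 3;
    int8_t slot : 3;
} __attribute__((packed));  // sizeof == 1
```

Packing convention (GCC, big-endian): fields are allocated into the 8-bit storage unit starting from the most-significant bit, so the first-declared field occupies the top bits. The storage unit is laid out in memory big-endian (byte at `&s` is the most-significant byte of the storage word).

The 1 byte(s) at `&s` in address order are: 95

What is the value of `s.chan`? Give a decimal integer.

[0]=0x95 (big-endian) → word 0x95
len [6+:2] = (word>>6) & 0x3 = 2
chan [3+:3] = (word>>3) & 0x7 = 2  ←
slot [0+:3] = (word>>0) & 0x7 = 5

2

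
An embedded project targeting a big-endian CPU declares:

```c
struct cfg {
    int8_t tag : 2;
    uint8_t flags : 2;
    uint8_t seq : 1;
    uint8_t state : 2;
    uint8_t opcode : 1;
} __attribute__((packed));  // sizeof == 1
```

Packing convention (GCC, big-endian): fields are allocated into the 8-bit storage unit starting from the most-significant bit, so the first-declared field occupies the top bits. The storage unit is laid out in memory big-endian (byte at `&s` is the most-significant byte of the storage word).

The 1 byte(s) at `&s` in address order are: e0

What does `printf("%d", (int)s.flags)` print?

2

[0]=0xe0 (big-endian) → word 0xe0
tag [6+:2] = (word>>6) & 0x3 = 3
flags [4+:2] = (word>>4) & 0x3 = 2  ←
seq [3+:1] = (word>>3) & 0x1 = 0
state [1+:2] = (word>>1) & 0x3 = 0
opcode [0+:1] = (word>>0) & 0x1 = 0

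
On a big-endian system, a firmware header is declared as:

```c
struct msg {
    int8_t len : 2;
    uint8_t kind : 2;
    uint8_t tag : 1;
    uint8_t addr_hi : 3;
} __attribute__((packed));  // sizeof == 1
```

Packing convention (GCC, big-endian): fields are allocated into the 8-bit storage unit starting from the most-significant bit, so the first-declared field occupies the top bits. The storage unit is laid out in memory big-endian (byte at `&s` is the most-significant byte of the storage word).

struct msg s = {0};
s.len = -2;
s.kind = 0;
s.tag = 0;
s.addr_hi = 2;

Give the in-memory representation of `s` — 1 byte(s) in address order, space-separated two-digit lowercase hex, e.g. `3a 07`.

82

[6+:2] len=-2 & 0x3 = 0x2; word=0x80
[4+:2] kind=0 & 0x3 = 0x0; word=0x80
[3+:1] tag=0 & 0x1 = 0x0; word=0x80
[0+:3] addr_hi=2 & 0x7 = 0x2; word=0x82
word = 0x82 → big-endian bytes:
  [0]=0x82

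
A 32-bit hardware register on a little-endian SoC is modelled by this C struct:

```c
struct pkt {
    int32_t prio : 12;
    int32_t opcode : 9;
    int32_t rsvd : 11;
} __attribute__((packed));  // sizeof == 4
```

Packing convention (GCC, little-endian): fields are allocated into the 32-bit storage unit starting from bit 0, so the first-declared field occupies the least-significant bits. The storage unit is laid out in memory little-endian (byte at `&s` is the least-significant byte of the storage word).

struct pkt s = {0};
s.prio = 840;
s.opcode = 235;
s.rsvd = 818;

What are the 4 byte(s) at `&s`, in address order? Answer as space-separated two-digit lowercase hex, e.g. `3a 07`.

prio (12b) val=840 bits=0x348 at bit 0: 0x00000348
opcode (9b) val=235 bits=0xeb at bit 12: 0x000eb348
rsvd (11b) val=818 bits=0x332 at bit 21: 0x664eb348
word = 0x664eb348 → little-endian bytes:
  [0]=0x48  [1]=0xb3  [2]=0x4e  [3]=0x66

48 b3 4e 66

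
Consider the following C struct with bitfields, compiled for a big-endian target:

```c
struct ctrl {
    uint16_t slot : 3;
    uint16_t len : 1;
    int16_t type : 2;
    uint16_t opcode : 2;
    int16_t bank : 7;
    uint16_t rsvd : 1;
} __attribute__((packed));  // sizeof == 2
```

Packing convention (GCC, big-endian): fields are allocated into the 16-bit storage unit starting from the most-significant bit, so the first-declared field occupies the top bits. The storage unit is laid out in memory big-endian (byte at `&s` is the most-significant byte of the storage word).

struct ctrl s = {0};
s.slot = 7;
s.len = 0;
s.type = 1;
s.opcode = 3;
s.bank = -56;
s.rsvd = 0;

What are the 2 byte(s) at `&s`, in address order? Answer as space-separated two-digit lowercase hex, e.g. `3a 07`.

e7 90

[13+:3] slot=7 & 0x7 = 0x7; word=0xe000
[12+:1] len=0 & 0x1 = 0x0; word=0xe000
[10+:2] type=1 & 0x3 = 0x1; word=0xe400
[8+:2] opcode=3 & 0x3 = 0x3; word=0xe700
[1+:7] bank=-56 & 0x7f = 0x48; word=0xe790
[0+:1] rsvd=0 & 0x1 = 0x0; word=0xe790
word = 0xe790 → big-endian bytes:
  [0]=0xe7  [1]=0x90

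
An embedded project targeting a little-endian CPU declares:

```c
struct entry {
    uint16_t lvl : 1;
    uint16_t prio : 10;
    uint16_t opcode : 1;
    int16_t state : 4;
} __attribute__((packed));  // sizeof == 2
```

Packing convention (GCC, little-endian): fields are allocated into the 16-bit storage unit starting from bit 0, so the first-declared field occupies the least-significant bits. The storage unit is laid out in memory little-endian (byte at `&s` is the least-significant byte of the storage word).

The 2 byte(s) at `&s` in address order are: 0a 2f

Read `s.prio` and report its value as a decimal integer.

901

[0]=0x0a [1]=0x2f (little-endian) → word 0x2f0a
lvl [0+:1] = (word>>0) & 0x1 = 0
prio [1+:10] = (word>>1) & 0x3ff = 901  ←
opcode [11+:1] = (word>>11) & 0x1 = 1
state [12+:4] = (word>>12) & 0xf = 2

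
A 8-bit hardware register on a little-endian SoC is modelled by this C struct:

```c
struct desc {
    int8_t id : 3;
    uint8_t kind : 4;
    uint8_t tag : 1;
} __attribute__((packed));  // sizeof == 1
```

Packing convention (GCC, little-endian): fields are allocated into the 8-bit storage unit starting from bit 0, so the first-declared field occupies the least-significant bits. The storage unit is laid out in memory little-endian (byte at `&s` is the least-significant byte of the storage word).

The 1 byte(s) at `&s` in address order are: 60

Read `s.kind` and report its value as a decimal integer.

[0]=0x60 (little-endian) → word 0x60
id [0+:3] = (word>>0) & 0x7 = 0
kind [3+:4] = (word>>3) & 0xf = 12  ←
tag [7+:1] = (word>>7) & 0x1 = 0

12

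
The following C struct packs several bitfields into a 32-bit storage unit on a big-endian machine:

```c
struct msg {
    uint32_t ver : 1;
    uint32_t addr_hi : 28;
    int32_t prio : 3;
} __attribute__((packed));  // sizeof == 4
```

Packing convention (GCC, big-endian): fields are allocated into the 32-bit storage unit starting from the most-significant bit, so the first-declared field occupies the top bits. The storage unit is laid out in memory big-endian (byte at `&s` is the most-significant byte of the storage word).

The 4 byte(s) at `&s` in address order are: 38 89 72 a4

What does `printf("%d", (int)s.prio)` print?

-4

[0]=0x38 [1]=0x89 [2]=0x72 [3]=0xa4 (big-endian) → word 0x388972a4
ver:1 @ bit 31 → (0x388972a4>>31)&0x1 = 0x0
addr_hi:28 @ bit 3 → (0x388972a4>>3)&0xfffffff = 0x7112e54
prio:3 @ bit 0 → (0x388972a4>>0)&0x7 = 0x4  ←
prio signed 3b, MSB=1: 4 - 8 = -4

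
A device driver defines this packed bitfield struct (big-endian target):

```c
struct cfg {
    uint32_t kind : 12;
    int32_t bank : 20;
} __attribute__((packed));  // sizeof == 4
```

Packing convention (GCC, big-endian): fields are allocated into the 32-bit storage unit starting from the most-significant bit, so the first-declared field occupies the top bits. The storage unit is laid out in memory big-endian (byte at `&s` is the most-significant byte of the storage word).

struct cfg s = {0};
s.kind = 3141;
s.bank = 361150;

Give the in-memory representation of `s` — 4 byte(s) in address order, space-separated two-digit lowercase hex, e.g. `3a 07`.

[20+:12] kind=3141 & 0xfff = 0xc45; word=0xc4500000
[0+:20] bank=361150 & 0xfffff = 0x582be; word=0xc45582be
word = 0xc45582be → big-endian bytes:
  [0]=0xc4  [1]=0x55  [2]=0x82  [3]=0xbe

c4 55 82 be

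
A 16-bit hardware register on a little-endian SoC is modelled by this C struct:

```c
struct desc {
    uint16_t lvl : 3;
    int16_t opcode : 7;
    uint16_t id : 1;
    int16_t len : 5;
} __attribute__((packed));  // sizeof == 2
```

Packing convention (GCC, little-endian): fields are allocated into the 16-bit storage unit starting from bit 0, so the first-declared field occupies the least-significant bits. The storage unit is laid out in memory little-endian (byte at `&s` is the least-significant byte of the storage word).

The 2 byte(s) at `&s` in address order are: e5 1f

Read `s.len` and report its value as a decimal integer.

3

[0]=0xe5 [1]=0x1f (little-endian) → word 0x1fe5
lvl [0+:3] = (word>>0) & 0x7 = 5
opcode [3+:7] = (word>>3) & 0x7f = 124
id [10+:1] = (word>>10) & 0x1 = 1
len [11+:5] = (word>>11) & 0x1f = 3  ←
len signed 5b, MSB=0: value = 3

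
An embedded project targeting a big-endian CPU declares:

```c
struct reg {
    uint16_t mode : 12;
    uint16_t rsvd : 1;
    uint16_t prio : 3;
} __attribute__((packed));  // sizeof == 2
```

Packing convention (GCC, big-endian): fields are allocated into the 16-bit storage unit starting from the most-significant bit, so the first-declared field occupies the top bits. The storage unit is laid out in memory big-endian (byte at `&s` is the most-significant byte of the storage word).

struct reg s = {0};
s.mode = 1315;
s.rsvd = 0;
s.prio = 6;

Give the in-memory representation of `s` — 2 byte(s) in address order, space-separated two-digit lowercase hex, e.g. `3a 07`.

52 36

mode (12b) val=1315 bits=0x523 at bit 4: 0x5230
rsvd (1b) val=0 bits=0x0 at bit 3: 0x5230
prio (3b) val=6 bits=0x6 at bit 0: 0x5236
word = 0x5236 → big-endian bytes:
  [0]=0x52  [1]=0x36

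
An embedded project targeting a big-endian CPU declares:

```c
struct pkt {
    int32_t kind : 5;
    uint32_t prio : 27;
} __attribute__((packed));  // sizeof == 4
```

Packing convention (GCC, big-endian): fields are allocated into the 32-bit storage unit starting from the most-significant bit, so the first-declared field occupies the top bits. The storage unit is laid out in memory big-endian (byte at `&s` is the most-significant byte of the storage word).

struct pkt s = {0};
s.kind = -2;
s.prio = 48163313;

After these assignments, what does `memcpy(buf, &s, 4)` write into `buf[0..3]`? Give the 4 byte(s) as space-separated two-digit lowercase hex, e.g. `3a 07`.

kind:5 = -2 → 0x1e << 27 → word 0xf0000000
prio:27 = 48163313 → 0x2dee9f1 << 0 → word 0xf2dee9f1
word = 0xf2dee9f1 → big-endian bytes:
  [0]=0xf2  [1]=0xde  [2]=0xe9  [3]=0xf1

f2 de e9 f1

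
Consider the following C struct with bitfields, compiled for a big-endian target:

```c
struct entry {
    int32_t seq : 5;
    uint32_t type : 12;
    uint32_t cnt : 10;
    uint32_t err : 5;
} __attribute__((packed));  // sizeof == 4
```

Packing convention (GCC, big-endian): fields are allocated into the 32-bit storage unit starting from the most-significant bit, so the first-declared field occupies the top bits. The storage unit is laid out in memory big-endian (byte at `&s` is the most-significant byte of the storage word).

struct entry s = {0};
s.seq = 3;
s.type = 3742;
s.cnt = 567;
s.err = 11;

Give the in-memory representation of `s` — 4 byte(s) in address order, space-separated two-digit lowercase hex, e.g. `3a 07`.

seq (5b) val=3 bits=0x3 at bit 27: 0x18000000
type (12b) val=3742 bits=0xe9e at bit 15: 0x1f4f0000
cnt (10b) val=567 bits=0x237 at bit 5: 0x1f4f46e0
err (5b) val=11 bits=0xb at bit 0: 0x1f4f46eb
word = 0x1f4f46eb → big-endian bytes:
  [0]=0x1f  [1]=0x4f  [2]=0x46  [3]=0xeb

1f 4f 46 eb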